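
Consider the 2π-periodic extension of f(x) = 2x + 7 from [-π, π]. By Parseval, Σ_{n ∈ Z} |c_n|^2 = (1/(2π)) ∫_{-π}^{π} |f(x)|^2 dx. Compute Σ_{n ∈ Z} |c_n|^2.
Σ |c_n|^2 = 4π^2/3 + 49

Expand and integrate term by term over [-π, π]:
  ∫ (2x)^2 dx = 4·(2π^3/3); ∫ 2·2·(7)·x dx = 0 (odd integrand); ∫ 7^2 dx = 49·2π.
So (1/(2π)) ∫_{-π}^{π} (2x + 7)^2 dx = 4π^2/3 + 49 = 4π^2/3 + 49.
Parseval ⇒ Σ |c_n|^2 = 4π^2/3 + 49.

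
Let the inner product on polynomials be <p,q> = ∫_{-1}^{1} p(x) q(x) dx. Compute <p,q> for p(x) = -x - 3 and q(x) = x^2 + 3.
<p,q> = -20

Expand the product: p(x)·q(x) = -x^3 - 3*x^2 - 3*x - 9.
∫_{-1}^{1} of each monomial x^k gives [2/(k+1) if k even, 0 if k odd]. Integrating term-by-term (or equivalently evaluating the antiderivative F(x) = -x^4/4 - x^3 - 3*x^2/2 - 9*x at the endpoints):
  F(1) − F(−1) = -47/4 − (33/4) = -20.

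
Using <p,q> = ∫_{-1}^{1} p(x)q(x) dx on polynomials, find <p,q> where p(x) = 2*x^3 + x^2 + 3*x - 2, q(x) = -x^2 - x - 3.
<p,q> = 122/15

Expand the product: p(x)·q(x) = -2*x^5 - 3*x^4 - 10*x^3 - 4*x^2 - 7*x + 6.
∫_{-1}^{1} of each monomial x^k gives [2/(k+1) if k even, 0 if k odd]. Integrating term-by-term (or equivalently evaluating the antiderivative F(x) = -x^6/3 - 3*x^5/5 - 5*x^4/2 - 4*x^3/3 - 7*x^2/2 + 6*x at the endpoints):
  F(1) − F(−1) = -34/15 − (-52/5) = 122/15.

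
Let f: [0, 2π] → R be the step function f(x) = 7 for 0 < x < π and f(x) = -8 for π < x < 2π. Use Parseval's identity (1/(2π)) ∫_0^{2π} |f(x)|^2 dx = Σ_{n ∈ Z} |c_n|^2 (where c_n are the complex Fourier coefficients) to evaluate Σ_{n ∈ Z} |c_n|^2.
Σ |c_n|^2 = 113/2

Parseval equates the L^2 energy of f (normalised by 1/(2π)) with the ℓ^2 sum of its Fourier coefficients: (1/(2π)) ∫_0^{2π} |f|^2 = Σ |c_n|^2.
Compute the left side: (1/(2π)) [∫_0^π 7^2 dx + ∫_π^{2π} (-8)^2 dx] = (1/(2π)) · (49π + 64π) = (49 + 64)/2 = 113/2.
So Σ_{n ∈ Z} |c_n|^2 = 113/2.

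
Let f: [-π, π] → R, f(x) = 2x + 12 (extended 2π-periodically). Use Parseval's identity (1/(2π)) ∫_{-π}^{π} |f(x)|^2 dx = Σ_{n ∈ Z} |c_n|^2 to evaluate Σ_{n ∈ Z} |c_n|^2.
Σ |c_n|^2 = 4π^2/3 + 144

Expand and integrate term by term over [-π, π]:
  ∫ (2x)^2 dx = 4·(2π^3/3); ∫ 2·2·(12)·x dx = 0 (odd integrand); ∫ 12^2 dx = 144·2π.
So (1/(2π)) ∫_{-π}^{π} (2x + 12)^2 dx = 4π^2/3 + 144 = 4π^2/3 + 144.
Parseval ⇒ Σ |c_n|^2 = 4π^2/3 + 144.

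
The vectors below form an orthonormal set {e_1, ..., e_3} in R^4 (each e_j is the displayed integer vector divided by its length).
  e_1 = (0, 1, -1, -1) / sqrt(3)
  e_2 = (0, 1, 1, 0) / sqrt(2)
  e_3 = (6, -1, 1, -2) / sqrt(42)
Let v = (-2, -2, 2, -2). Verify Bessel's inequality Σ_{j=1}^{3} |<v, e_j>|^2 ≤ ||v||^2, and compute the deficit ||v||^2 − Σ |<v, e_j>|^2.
Σ |<v, e_j>|^2 = 12/7; ||v||^2 = 16; deficit = 100/7

Write each e_j = u_j / sqrt(<u_j, u_j>) where u_j is the displayed integer vector. Then <v, e_j> = <v, u_j> / sqrt(<u_j, u_j>), so |<v, e_j>|^2 = <v, u_j>^2 / <u_j, u_j>.
Coefficients: <v, e_1> = -2/sqrt(3), <v, e_2> = 0/sqrt(2), <v, e_3> = -4/sqrt(42).
Square and sum: Σ |<v, e_j>|^2 = 12/7.
Compute ||v||^2 = v·v = 16.
Deficit = 16 − 12/7 = 100/7 ≥ 0, confirming Bessel's inequality. (The deficit equals ||v − Σ <v,e_j> e_j||^2, the squared distance from v to span{e_j}.)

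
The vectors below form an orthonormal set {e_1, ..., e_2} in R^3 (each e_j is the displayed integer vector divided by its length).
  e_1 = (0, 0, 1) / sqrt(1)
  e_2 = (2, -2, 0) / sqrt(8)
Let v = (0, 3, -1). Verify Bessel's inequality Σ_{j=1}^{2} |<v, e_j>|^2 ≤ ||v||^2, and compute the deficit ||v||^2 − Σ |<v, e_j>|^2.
Σ |<v, e_j>|^2 = 11/2; ||v||^2 = 10; deficit = 9/2

Write each e_j = u_j / sqrt(<u_j, u_j>) where u_j is the displayed integer vector. Then <v, e_j> = <v, u_j> / sqrt(<u_j, u_j>), so |<v, e_j>|^2 = <v, u_j>^2 / <u_j, u_j>.
Coefficients: <v, e_1> = -1/sqrt(1), <v, e_2> = -6/sqrt(8).
Square and sum: Σ |<v, e_j>|^2 = 11/2.
Compute ||v||^2 = v·v = 10.
Deficit = 10 − 11/2 = 9/2 ≥ 0, confirming Bessel's inequality. (The deficit equals ||v − Σ <v,e_j> e_j||^2, the squared distance from v to span{e_j}.)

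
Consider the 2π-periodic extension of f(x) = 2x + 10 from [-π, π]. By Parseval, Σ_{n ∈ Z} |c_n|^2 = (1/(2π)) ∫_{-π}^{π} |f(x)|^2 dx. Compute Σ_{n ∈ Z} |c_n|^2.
Σ |c_n|^2 = 4π^2/3 + 100

Expand and integrate term by term over [-π, π]:
  ∫ (2x)^2 dx = 4·(2π^3/3); ∫ 2·2·(10)·x dx = 0 (odd integrand); ∫ 10^2 dx = 100·2π.
So (1/(2π)) ∫_{-π}^{π} (2x + 10)^2 dx = 4π^2/3 + 100 = 4π^2/3 + 100.
Parseval ⇒ Σ |c_n|^2 = 4π^2/3 + 100.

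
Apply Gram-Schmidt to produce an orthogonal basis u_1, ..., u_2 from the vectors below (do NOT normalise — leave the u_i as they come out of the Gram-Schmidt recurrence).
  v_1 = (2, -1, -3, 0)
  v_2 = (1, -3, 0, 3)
Orthogonal basis:
  u_1 = (2, -1, -3, 0)
  u_2 = (2/7, -37/14, 15/14, 3)

Apply the Gram-Schmidt recurrence
  u_1 = v_1
  u_i = v_i − Σ_{j<i} ((v_i · u_j) / (u_j · u_j)) · u_j.

Step by step this gives:
  u_1 = (2, -1, -3, 0)
  u_2 = (2/7, -37/14, 15/14, 3)

Orthogonality check:
  u_2 · u_1 = 0 (should be 0)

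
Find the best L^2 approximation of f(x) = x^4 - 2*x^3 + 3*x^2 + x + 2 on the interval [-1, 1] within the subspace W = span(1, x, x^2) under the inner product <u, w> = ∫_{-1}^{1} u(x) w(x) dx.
g(x) = 27*x^2/7 - x/5 + 67/35

The best approximation g ∈ W is the orthogonal projection of f onto W. Writing g = a_0 + a_1 x + a_2 x^2, the coefficients solve the normal equations G · a = b where
  G_{ij} = <φ_i, φ_j> and b_i = <f, φ_i>, with φ_0 = 1, φ_1 = x, φ_2 = x^2.
G =
  [2, 0, 2/3]
  [0, 2/3, 0]
  [2/3, 0, 2/5],
b = (32/5, -2/15, 296/105).
Solving gives a_0 = 67/35, a_1 = -1/5, a_2 = 27/7, so
  g(x) = 27*x^2/7 - x/5 + 67/35.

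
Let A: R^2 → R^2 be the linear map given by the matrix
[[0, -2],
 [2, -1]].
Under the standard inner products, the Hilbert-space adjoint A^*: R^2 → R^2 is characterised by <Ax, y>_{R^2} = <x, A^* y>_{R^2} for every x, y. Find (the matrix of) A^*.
A^* = A^T =
[[0, 2],
 [-2, -1]]

For real matrices with standard dot products, the defining identity <Ax, y> = <x, A^* y> gives (Ax)^T y = x^T (A^*) y, i.e. x^T A^T y = x^T (A^*) y. Since this holds for all x, y, we must have A^* = A^T. Therefore
A^* =
[[0, 2],
 [-2, -1]].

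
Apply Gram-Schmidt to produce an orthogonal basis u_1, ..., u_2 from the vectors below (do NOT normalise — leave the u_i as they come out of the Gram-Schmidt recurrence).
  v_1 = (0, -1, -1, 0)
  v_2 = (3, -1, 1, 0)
Orthogonal basis:
  u_1 = (0, -1, -1, 0)
  u_2 = (3, -1, 1, 0)

Apply the Gram-Schmidt recurrence
  u_1 = v_1
  u_i = v_i − Σ_{j<i} ((v_i · u_j) / (u_j · u_j)) · u_j.

Step by step this gives:
  u_1 = (0, -1, -1, 0)
  u_2 = (3, -1, 1, 0)

Orthogonality check:
  u_2 · u_1 = 0 (should be 0)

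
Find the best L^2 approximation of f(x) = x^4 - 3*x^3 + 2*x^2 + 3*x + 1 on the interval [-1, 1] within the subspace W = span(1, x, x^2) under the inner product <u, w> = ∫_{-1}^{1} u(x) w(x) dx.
g(x) = 20*x^2/7 + 6*x/5 + 32/35

The best approximation g ∈ W is the orthogonal projection of f onto W. Writing g = a_0 + a_1 x + a_2 x^2, the coefficients solve the normal equations G · a = b where
  G_{ij} = <φ_i, φ_j> and b_i = <f, φ_i>, with φ_0 = 1, φ_1 = x, φ_2 = x^2.
G =
  [2, 0, 2/3]
  [0, 2/3, 0]
  [2/3, 0, 2/5],
b = (56/15, 4/5, 184/105).
Solving gives a_0 = 32/35, a_1 = 6/5, a_2 = 20/7, so
  g(x) = 20*x^2/7 + 6*x/5 + 32/35.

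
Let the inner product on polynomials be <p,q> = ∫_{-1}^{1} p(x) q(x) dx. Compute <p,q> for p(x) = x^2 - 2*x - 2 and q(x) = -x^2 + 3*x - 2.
<p,q> = 18/5

Expand the product: p(x)·q(x) = -x^4 + 5*x^3 - 6*x^2 - 2*x + 4.
∫_{-1}^{1} of each monomial x^k gives [2/(k+1) if k even, 0 if k odd]. Integrating term-by-term (or equivalently evaluating the antiderivative F(x) = -x^5/5 + 5*x^4/4 - 2*x^3 - x^2 + 4*x at the endpoints):
  F(1) − F(−1) = 41/20 − (-31/20) = 18/5.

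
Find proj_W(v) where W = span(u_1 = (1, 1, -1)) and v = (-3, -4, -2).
proj_W(v) = (-5/3, -5/3, 5/3)

Set up U = [u_1 | ... | u_1] ∈ R^(3×1). The projector onto W = col(U) is P = U (U^T U)^(-1) U^T.
Compute U^T U =
  [3],
and U^T v = (-5).
Solve U^T U · c = U^T v for the coefficients: c = (-5/3). The projection is proj_W(v) = U c.
Check: (v - proj_W(v)) · u_1 = 0  (should be 0).
Result: proj_W(v) = (-5/3, -5/3, 5/3).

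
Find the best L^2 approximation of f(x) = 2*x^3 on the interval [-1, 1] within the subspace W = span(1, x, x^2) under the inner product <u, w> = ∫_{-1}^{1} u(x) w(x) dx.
g(x) = 6*x/5

The best approximation g ∈ W is the orthogonal projection of f onto W. Writing g = a_0 + a_1 x + a_2 x^2, the coefficients solve the normal equations G · a = b where
  G_{ij} = <φ_i, φ_j> and b_i = <f, φ_i>, with φ_0 = 1, φ_1 = x, φ_2 = x^2.
G =
  [2, 0, 2/3]
  [0, 2/3, 0]
  [2/3, 0, 2/5],
b = (0, 4/5, 0).
Solving gives a_0 = 0, a_1 = 6/5, a_2 = 0, so
  g(x) = 6*x/5.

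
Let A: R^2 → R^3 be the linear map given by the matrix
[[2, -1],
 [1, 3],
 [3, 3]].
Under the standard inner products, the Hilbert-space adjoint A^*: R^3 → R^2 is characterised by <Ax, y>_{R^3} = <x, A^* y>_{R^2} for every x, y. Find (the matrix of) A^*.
A^* = A^T =
[[2, 1, 3],
 [-1, 3, 3]]

For real matrices with standard dot products, the defining identity <Ax, y> = <x, A^* y> gives (Ax)^T y = x^T (A^*) y, i.e. x^T A^T y = x^T (A^*) y. Since this holds for all x, y, we must have A^* = A^T. Therefore
A^* =
[[2, 1, 3],
 [-1, 3, 3]].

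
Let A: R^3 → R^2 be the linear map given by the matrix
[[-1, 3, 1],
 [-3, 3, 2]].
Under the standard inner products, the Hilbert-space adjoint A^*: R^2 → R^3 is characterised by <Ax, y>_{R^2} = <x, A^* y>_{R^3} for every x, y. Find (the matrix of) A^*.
A^* = A^T =
[[-1, -3],
 [3, 3],
 [1, 2]]

For real matrices with standard dot products, the defining identity <Ax, y> = <x, A^* y> gives (Ax)^T y = x^T (A^*) y, i.e. x^T A^T y = x^T (A^*) y. Since this holds for all x, y, we must have A^* = A^T. Therefore
A^* =
[[-1, -3],
 [3, 3],
 [1, 2]].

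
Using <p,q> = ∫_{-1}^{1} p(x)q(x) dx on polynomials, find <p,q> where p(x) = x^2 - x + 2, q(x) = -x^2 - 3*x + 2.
<p,q> = 48/5

Expand the product: p(x)·q(x) = -x^4 - 2*x^3 + 3*x^2 - 8*x + 4.
∫_{-1}^{1} of each monomial x^k gives [2/(k+1) if k even, 0 if k odd]. Integrating term-by-term (or equivalently evaluating the antiderivative F(x) = -x^5/5 - x^4/2 + x^3 - 4*x^2 + 4*x at the endpoints):
  F(1) − F(−1) = 3/10 − (-93/10) = 48/5.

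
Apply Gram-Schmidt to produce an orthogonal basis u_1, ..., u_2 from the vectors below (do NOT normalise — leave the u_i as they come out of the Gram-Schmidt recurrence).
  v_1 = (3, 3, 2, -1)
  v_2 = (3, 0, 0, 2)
Orthogonal basis:
  u_1 = (3, 3, 2, -1)
  u_2 = (48/23, -21/23, -14/23, 53/23)

Apply the Gram-Schmidt recurrence
  u_1 = v_1
  u_i = v_i − Σ_{j<i} ((v_i · u_j) / (u_j · u_j)) · u_j.

Step by step this gives:
  u_1 = (3, 3, 2, -1)
  u_2 = (48/23, -21/23, -14/23, 53/23)

Orthogonality check:
  u_2 · u_1 = 0 (should be 0)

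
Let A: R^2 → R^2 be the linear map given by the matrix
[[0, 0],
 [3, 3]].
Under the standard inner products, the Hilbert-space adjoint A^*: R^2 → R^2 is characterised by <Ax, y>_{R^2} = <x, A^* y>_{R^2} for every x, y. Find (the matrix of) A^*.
A^* = A^T =
[[0, 3],
 [0, 3]]

For real matrices with standard dot products, the defining identity <Ax, y> = <x, A^* y> gives (Ax)^T y = x^T (A^*) y, i.e. x^T A^T y = x^T (A^*) y. Since this holds for all x, y, we must have A^* = A^T. Therefore
A^* =
[[0, 3],
 [0, 3]].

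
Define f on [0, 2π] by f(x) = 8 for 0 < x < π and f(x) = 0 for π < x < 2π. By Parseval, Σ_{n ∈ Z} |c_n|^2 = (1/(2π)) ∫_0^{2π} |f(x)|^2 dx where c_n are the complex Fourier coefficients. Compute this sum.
Σ |c_n|^2 = 32

Parseval equates the L^2 energy of f (normalised by 1/(2π)) with the ℓ^2 sum of its Fourier coefficients: (1/(2π)) ∫_0^{2π} |f|^2 = Σ |c_n|^2.
Compute the left side: (1/(2π)) [∫_0^π 8^2 dx + ∫_π^{2π} 0^2 dx] = (1/(2π)) · (64π + 0π) = (64 + 0)/2 = 32.
So Σ_{n ∈ Z} |c_n|^2 = 32.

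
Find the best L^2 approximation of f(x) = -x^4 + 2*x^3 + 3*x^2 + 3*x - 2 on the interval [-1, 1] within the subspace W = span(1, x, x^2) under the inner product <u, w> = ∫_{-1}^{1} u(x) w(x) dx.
g(x) = 15*x^2/7 + 21*x/5 - 67/35

The best approximation g ∈ W is the orthogonal projection of f onto W. Writing g = a_0 + a_1 x + a_2 x^2, the coefficients solve the normal equations G · a = b where
  G_{ij} = <φ_i, φ_j> and b_i = <f, φ_i>, with φ_0 = 1, φ_1 = x, φ_2 = x^2.
G =
  [2, 0, 2/3]
  [0, 2/3, 0]
  [2/3, 0, 2/5],
b = (-12/5, 14/5, -44/105).
Solving gives a_0 = -67/35, a_1 = 21/5, a_2 = 15/7, so
  g(x) = 15*x^2/7 + 21*x/5 - 67/35.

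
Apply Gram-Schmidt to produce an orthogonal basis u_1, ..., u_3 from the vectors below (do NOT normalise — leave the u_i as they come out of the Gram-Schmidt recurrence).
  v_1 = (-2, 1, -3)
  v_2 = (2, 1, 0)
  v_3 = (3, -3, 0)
Orthogonal basis:
  u_1 = (-2, 1, -3)
  u_2 = (11/7, 17/14, -9/14)
  u_3 = (81/61, -162/61, -108/61)

Apply the Gram-Schmidt recurrence
  u_1 = v_1
  u_i = v_i − Σ_{j<i} ((v_i · u_j) / (u_j · u_j)) · u_j.

Step by step this gives:
  u_1 = (-2, 1, -3)
  u_2 = (11/7, 17/14, -9/14)
  u_3 = (81/61, -162/61, -108/61)

Orthogonality check:
  u_2 · u_1 = 0 (should be 0)
  u_3 · u_1 = 0 (should be 0)
  u_3 · u_2 = 0 (should be 0)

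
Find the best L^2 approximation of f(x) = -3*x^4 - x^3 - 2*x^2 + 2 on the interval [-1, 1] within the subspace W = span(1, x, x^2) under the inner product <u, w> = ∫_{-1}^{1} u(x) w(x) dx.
g(x) = -32*x^2/7 - 3*x/5 + 79/35

The best approximation g ∈ W is the orthogonal projection of f onto W. Writing g = a_0 + a_1 x + a_2 x^2, the coefficients solve the normal equations G · a = b where
  G_{ij} = <φ_i, φ_j> and b_i = <f, φ_i>, with φ_0 = 1, φ_1 = x, φ_2 = x^2.
G =
  [2, 0, 2/3]
  [0, 2/3, 0]
  [2/3, 0, 2/5],
b = (22/15, -2/5, -34/105).
Solving gives a_0 = 79/35, a_1 = -3/5, a_2 = -32/7, so
  g(x) = -32*x^2/7 - 3*x/5 + 79/35.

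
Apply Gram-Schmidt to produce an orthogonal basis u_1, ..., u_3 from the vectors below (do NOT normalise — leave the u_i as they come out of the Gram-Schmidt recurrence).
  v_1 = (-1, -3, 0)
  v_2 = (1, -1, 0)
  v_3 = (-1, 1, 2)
Orthogonal basis:
  u_1 = (-1, -3, 0)
  u_2 = (6/5, -2/5, 0)
  u_3 = (0, 0, 2)

Apply the Gram-Schmidt recurrence
  u_1 = v_1
  u_i = v_i − Σ_{j<i} ((v_i · u_j) / (u_j · u_j)) · u_j.

Step by step this gives:
  u_1 = (-1, -3, 0)
  u_2 = (6/5, -2/5, 0)
  u_3 = (0, 0, 2)

Orthogonality check:
  u_2 · u_1 = 0 (should be 0)
  u_3 · u_1 = 0 (should be 0)
  u_3 · u_2 = 0 (should be 0)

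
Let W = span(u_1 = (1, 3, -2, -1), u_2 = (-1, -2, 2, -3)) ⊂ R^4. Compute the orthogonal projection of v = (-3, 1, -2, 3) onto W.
proj_W(v) = (47/103, 55/103, -94/103, 297/103)

Set up U = [u_1 | ... | u_2] ∈ R^(4×2). The projector onto W = col(U) is P = U (U^T U)^(-1) U^T.
Compute U^T U =
  [15, -8]
  [-8, 18],
and U^T v = (1, -12).
Solve U^T U · c = U^T v for the coefficients: c = (-39/103, -86/103). The projection is proj_W(v) = U c.
Check: (v - proj_W(v)) · u_1 = 0  (should be 0).
Check: (v - proj_W(v)) · u_2 = 0  (should be 0).
Result: proj_W(v) = (47/103, 55/103, -94/103, 297/103).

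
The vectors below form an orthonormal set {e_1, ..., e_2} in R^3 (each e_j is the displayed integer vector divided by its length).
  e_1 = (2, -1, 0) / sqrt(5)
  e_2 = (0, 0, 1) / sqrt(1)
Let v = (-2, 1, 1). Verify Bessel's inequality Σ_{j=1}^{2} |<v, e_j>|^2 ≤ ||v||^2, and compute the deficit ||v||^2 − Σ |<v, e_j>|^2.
Σ |<v, e_j>|^2 = 6; ||v||^2 = 6; deficit = 0

Write each e_j = u_j / sqrt(<u_j, u_j>) where u_j is the displayed integer vector. Then <v, e_j> = <v, u_j> / sqrt(<u_j, u_j>), so |<v, e_j>|^2 = <v, u_j>^2 / <u_j, u_j>.
Coefficients: <v, e_1> = -5/sqrt(5), <v, e_2> = 1/sqrt(1).
Square and sum: Σ |<v, e_j>|^2 = 6.
Compute ||v||^2 = v·v = 6.
Deficit = 6 − 6 = 0 ≥ 0, confirming Bessel's inequality. (The deficit equals ||v − Σ <v,e_j> e_j||^2, the squared distance from v to span{e_j}.)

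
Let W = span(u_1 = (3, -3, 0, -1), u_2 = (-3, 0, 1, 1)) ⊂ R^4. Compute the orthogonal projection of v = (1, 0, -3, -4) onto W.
proj_W(v) = (291/109, 69/109, -120/109, -97/109)

Set up U = [u_1 | ... | u_2] ∈ R^(4×2). The projector onto W = col(U) is P = U (U^T U)^(-1) U^T.
Compute U^T U =
  [19, -10]
  [-10, 11],
and U^T v = (7, -10).
Solve U^T U · c = U^T v for the coefficients: c = (-23/109, -120/109). The projection is proj_W(v) = U c.
Check: (v - proj_W(v)) · u_1 = 0  (should be 0).
Check: (v - proj_W(v)) · u_2 = 0  (should be 0).
Result: proj_W(v) = (291/109, 69/109, -120/109, -97/109).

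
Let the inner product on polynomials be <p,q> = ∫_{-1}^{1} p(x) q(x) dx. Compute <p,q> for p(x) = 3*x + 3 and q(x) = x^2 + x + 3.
<p,q> = 22

Expand the product: p(x)·q(x) = 3*x^3 + 6*x^2 + 12*x + 9.
∫_{-1}^{1} of each monomial x^k gives [2/(k+1) if k even, 0 if k odd]. Integrating term-by-term (or equivalently evaluating the antiderivative F(x) = 3*x^4/4 + 2*x^3 + 6*x^2 + 9*x at the endpoints):
  F(1) − F(−1) = 71/4 − (-17/4) = 22.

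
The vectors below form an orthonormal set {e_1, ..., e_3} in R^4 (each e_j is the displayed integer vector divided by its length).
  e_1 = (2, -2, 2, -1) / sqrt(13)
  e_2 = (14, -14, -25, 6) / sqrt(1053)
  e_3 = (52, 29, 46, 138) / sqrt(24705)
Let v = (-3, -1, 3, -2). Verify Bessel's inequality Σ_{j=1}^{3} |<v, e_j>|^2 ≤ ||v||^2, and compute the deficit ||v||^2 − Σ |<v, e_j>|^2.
Σ |<v, e_j>|^2 = 5494/305; ||v||^2 = 23; deficit = 1521/305

Write each e_j = u_j / sqrt(<u_j, u_j>) where u_j is the displayed integer vector. Then <v, e_j> = <v, u_j> / sqrt(<u_j, u_j>), so |<v, e_j>|^2 = <v, u_j>^2 / <u_j, u_j>.
Coefficients: <v, e_1> = 4/sqrt(13), <v, e_2> = -115/sqrt(1053), <v, e_3> = -323/sqrt(24705).
Square and sum: Σ |<v, e_j>|^2 = 5494/305.
Compute ||v||^2 = v·v = 23.
Deficit = 23 − 5494/305 = 1521/305 ≥ 0, confirming Bessel's inequality. (The deficit equals ||v − Σ <v,e_j> e_j||^2, the squared distance from v to span{e_j}.)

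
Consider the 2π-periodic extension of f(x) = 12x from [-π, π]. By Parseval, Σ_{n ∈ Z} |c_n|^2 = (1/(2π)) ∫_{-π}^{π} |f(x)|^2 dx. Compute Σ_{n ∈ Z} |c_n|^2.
Σ |c_n|^2 = 48π^2

Expand and integrate term by term over [-π, π]:
  ∫ (12x)^2 dx = 144·(2π^3/3); ∫ 2·12·(0)·x dx = 0 (odd integrand); ∫ 0^2 dx = 0·2π.
So (1/(2π)) ∫_{-π}^{π} (12x)^2 dx = 144π^2/3 + 0 = 48π^2.
Parseval ⇒ Σ |c_n|^2 = 48π^2.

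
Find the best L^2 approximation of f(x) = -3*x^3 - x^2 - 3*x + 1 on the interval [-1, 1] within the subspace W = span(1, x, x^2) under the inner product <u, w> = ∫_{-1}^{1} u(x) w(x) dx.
g(x) = -x^2 - 24*x/5 + 1

The best approximation g ∈ W is the orthogonal projection of f onto W. Writing g = a_0 + a_1 x + a_2 x^2, the coefficients solve the normal equations G · a = b where
  G_{ij} = <φ_i, φ_j> and b_i = <f, φ_i>, with φ_0 = 1, φ_1 = x, φ_2 = x^2.
G =
  [2, 0, 2/3]
  [0, 2/3, 0]
  [2/3, 0, 2/5],
b = (4/3, -16/5, 4/15).
Solving gives a_0 = 1, a_1 = -24/5, a_2 = -1, so
  g(x) = -x^2 - 24*x/5 + 1.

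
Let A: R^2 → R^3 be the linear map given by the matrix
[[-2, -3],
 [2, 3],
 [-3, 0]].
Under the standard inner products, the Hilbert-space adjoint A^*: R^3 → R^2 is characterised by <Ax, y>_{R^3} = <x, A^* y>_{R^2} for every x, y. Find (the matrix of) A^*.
A^* = A^T =
[[-2, 2, -3],
 [-3, 3, 0]]

For real matrices with standard dot products, the defining identity <Ax, y> = <x, A^* y> gives (Ax)^T y = x^T (A^*) y, i.e. x^T A^T y = x^T (A^*) y. Since this holds for all x, y, we must have A^* = A^T. Therefore
A^* =
[[-2, 2, -3],
 [-3, 3, 0]].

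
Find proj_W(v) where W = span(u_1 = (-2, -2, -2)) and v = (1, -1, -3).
proj_W(v) = (-1, -1, -1)

Set up U = [u_1 | ... | u_1] ∈ R^(3×1). The projector onto W = col(U) is P = U (U^T U)^(-1) U^T.
Compute U^T U =
  [12],
and U^T v = (6).
Solve U^T U · c = U^T v for the coefficients: c = (1/2). The projection is proj_W(v) = U c.
Check: (v - proj_W(v)) · u_1 = 0  (should be 0).
Result: proj_W(v) = (-1, -1, -1).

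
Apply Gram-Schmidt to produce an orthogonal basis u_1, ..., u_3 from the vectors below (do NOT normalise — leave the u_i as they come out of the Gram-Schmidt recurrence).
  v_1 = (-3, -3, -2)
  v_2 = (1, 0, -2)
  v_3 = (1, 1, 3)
Orthogonal basis:
  u_1 = (-3, -3, -2)
  u_2 = (25/22, 3/22, -21/11)
  u_3 = (42/109, -56/109, 21/109)

Apply the Gram-Schmidt recurrence
  u_1 = v_1
  u_i = v_i − Σ_{j<i} ((v_i · u_j) / (u_j · u_j)) · u_j.

Step by step this gives:
  u_1 = (-3, -3, -2)
  u_2 = (25/22, 3/22, -21/11)
  u_3 = (42/109, -56/109, 21/109)

Orthogonality check:
  u_2 · u_1 = 0 (should be 0)
  u_3 · u_1 = 0 (should be 0)
  u_3 · u_2 = 0 (should be 0)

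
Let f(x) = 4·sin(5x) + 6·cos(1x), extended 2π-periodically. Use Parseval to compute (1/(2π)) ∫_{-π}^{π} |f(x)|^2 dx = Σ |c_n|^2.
Σ |c_n|^2 = 26

Expand |f|^2 and use orthogonality of {sin(nx), cos(mx)} on [-π, π]:
  ∫_{-π}^{π} sin(nx)^2 dx = π, ∫ cos(mx)^2 dx = π, and cross terms integrate to 0.
So ∫_{-π}^{π} f(x)^2 dx = 4^2 · π + 6^2 · π = (16 + 36)π.
Divide by 2π: (16 + 36)/2 = 26.
By Parseval, this equals Σ |c_n|^2.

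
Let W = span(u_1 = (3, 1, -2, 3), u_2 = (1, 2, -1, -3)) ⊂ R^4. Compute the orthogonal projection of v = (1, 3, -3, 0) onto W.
proj_W(v) = (854/341, 708/341, -654/341, -162/341)

Set up U = [u_1 | ... | u_2] ∈ R^(4×2). The projector onto W = col(U) is P = U (U^T U)^(-1) U^T.
Compute U^T U =
  [23, -2]
  [-2, 15],
and U^T v = (12, 10).
Solve U^T U · c = U^T v for the coefficients: c = (200/341, 254/341). The projection is proj_W(v) = U c.
Check: (v - proj_W(v)) · u_1 = 0  (should be 0).
Check: (v - proj_W(v)) · u_2 = 0  (should be 0).
Result: proj_W(v) = (854/341, 708/341, -654/341, -162/341).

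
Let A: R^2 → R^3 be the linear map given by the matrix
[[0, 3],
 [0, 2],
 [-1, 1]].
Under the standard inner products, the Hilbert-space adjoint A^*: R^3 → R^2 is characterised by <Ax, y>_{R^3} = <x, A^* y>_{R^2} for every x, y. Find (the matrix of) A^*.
A^* = A^T =
[[0, 0, -1],
 [3, 2, 1]]

For real matrices with standard dot products, the defining identity <Ax, y> = <x, A^* y> gives (Ax)^T y = x^T (A^*) y, i.e. x^T A^T y = x^T (A^*) y. Since this holds for all x, y, we must have A^* = A^T. Therefore
A^* =
[[0, 0, -1],
 [3, 2, 1]].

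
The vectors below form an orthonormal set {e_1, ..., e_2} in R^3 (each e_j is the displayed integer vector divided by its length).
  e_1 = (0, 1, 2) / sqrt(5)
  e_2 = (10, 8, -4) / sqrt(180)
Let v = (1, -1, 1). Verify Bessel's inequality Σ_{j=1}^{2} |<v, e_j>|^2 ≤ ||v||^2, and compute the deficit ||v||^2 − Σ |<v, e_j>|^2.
Σ |<v, e_j>|^2 = 2/9; ||v||^2 = 3; deficit = 25/9

Write each e_j = u_j / sqrt(<u_j, u_j>) where u_j is the displayed integer vector. Then <v, e_j> = <v, u_j> / sqrt(<u_j, u_j>), so |<v, e_j>|^2 = <v, u_j>^2 / <u_j, u_j>.
Coefficients: <v, e_1> = 1/sqrt(5), <v, e_2> = -2/sqrt(180).
Square and sum: Σ |<v, e_j>|^2 = 2/9.
Compute ||v||^2 = v·v = 3.
Deficit = 3 − 2/9 = 25/9 ≥ 0, confirming Bessel's inequality. (The deficit equals ||v − Σ <v,e_j> e_j||^2, the squared distance from v to span{e_j}.)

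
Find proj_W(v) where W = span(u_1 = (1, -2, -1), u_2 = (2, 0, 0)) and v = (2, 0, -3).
proj_W(v) = (2, -6/5, -3/5)

Set up U = [u_1 | ... | u_2] ∈ R^(3×2). The projector onto W = col(U) is P = U (U^T U)^(-1) U^T.
Compute U^T U =
  [6, 2]
  [2, 4],
and U^T v = (5, 4).
Solve U^T U · c = U^T v for the coefficients: c = (3/5, 7/10). The projection is proj_W(v) = U c.
Check: (v - proj_W(v)) · u_1 = 0  (should be 0).
Check: (v - proj_W(v)) · u_2 = 0  (should be 0).
Result: proj_W(v) = (2, -6/5, -3/5).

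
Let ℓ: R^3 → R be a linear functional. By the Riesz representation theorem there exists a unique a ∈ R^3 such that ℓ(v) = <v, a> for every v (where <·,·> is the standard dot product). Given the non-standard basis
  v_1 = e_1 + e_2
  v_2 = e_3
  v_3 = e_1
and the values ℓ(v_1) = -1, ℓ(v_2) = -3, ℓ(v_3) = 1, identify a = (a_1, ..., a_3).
a = (1, -2, -3)

Write a = (a_1, ..., a_3) in the standard basis. For each basis vector v_i, ℓ(v_i) = <v_i, a> is a linear equation in the a_j's. Collect the n equations into a matrix system V a = ℓ, where row i of V is v_i (expressed in the standard basis). Since V is invertible (lower-triangular with 1s on the diagonal, up to permutation), solve by back-substitution:
  V =
[[1, 1, 0],
 [0, 0, 1],
 [1, 0, 0]]
  V a = (-1, -3, 1)
Solving gives a = (1, -2, -3).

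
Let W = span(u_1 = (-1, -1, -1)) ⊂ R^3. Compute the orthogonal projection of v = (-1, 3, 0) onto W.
proj_W(v) = (2/3, 2/3, 2/3)

Set up U = [u_1 | ... | u_1] ∈ R^(3×1). The projector onto W = col(U) is P = U (U^T U)^(-1) U^T.
Compute U^T U =
  [3],
and U^T v = (-2).
Solve U^T U · c = U^T v for the coefficients: c = (-2/3). The projection is proj_W(v) = U c.
Check: (v - proj_W(v)) · u_1 = 0  (should be 0).
Result: proj_W(v) = (2/3, 2/3, 2/3).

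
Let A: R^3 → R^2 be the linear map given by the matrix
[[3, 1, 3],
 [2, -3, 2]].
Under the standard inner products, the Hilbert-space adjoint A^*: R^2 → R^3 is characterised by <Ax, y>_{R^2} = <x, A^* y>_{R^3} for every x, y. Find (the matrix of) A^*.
A^* = A^T =
[[3, 2],
 [1, -3],
 [3, 2]]

For real matrices with standard dot products, the defining identity <Ax, y> = <x, A^* y> gives (Ax)^T y = x^T (A^*) y, i.e. x^T A^T y = x^T (A^*) y. Since this holds for all x, y, we must have A^* = A^T. Therefore
A^* =
[[3, 2],
 [1, -3],
 [3, 2]].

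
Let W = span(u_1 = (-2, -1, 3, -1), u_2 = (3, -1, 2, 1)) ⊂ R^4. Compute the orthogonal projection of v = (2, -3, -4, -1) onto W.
proj_W(v) = (8/5, 4/5, -12/5, 4/5)

Set up U = [u_1 | ... | u_2] ∈ R^(4×2). The projector onto W = col(U) is P = U (U^T U)^(-1) U^T.
Compute U^T U =
  [15, 0]
  [0, 15],
and U^T v = (-12, 0).
Solve U^T U · c = U^T v for the coefficients: c = (-4/5, 0). The projection is proj_W(v) = U c.
Check: (v - proj_W(v)) · u_1 = 0  (should be 0).
Check: (v - proj_W(v)) · u_2 = 0  (should be 0).
Result: proj_W(v) = (8/5, 4/5, -12/5, 4/5).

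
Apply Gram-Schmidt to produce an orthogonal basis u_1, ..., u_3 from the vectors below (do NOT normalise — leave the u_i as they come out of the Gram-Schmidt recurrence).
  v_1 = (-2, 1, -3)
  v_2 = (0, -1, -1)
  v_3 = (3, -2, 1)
Orthogonal basis:
  u_1 = (-2, 1, -3)
  u_2 = (2/7, -8/7, -4/7)
  u_3 = (1, 1/2, -1/2)

Apply the Gram-Schmidt recurrence
  u_1 = v_1
  u_i = v_i − Σ_{j<i} ((v_i · u_j) / (u_j · u_j)) · u_j.

Step by step this gives:
  u_1 = (-2, 1, -3)
  u_2 = (2/7, -8/7, -4/7)
  u_3 = (1, 1/2, -1/2)

Orthogonality check:
  u_2 · u_1 = 0 (should be 0)
  u_3 · u_1 = 0 (should be 0)
  u_3 · u_2 = 0 (should be 0)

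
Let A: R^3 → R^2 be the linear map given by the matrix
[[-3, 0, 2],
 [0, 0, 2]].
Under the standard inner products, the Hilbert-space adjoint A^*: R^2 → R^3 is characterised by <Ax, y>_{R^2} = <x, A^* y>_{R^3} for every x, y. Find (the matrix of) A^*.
A^* = A^T =
[[-3, 0],
 [0, 0],
 [2, 2]]

For real matrices with standard dot products, the defining identity <Ax, y> = <x, A^* y> gives (Ax)^T y = x^T (A^*) y, i.e. x^T A^T y = x^T (A^*) y. Since this holds for all x, y, we must have A^* = A^T. Therefore
A^* =
[[-3, 0],
 [0, 0],
 [2, 2]].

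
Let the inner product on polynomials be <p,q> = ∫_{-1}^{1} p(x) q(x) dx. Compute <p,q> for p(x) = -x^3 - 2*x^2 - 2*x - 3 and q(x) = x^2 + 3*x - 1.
<p,q> = -2/3

Expand the product: p(x)·q(x) = -x^5 - 5*x^4 - 7*x^3 - 7*x^2 - 7*x + 3.
∫_{-1}^{1} of each monomial x^k gives [2/(k+1) if k even, 0 if k odd]. Integrating term-by-term (or equivalently evaluating the antiderivative F(x) = -x^6/6 - x^5 - 7*x^4/4 - 7*x^3/3 - 7*x^2/2 + 3*x at the endpoints):
  F(1) − F(−1) = -23/4 − (-61/12) = -2/3.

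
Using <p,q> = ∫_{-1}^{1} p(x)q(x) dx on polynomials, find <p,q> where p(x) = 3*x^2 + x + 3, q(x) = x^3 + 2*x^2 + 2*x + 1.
<p,q> = 242/15

Expand the product: p(x)·q(x) = 3*x^5 + 7*x^4 + 11*x^3 + 11*x^2 + 7*x + 3.
∫_{-1}^{1} of each monomial x^k gives [2/(k+1) if k even, 0 if k odd]. Integrating term-by-term (or equivalently evaluating the antiderivative F(x) = x^6/2 + 7*x^5/5 + 11*x^4/4 + 11*x^3/3 + 7*x^2/2 + 3*x at the endpoints):
  F(1) − F(−1) = 889/60 − (-79/60) = 242/15.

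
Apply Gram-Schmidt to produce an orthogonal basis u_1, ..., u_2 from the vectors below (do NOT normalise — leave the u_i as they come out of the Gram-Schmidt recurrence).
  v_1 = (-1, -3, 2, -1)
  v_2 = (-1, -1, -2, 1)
Orthogonal basis:
  u_1 = (-1, -3, 2, -1)
  u_2 = (-16/15, -6/5, -28/15, 14/15)

Apply the Gram-Schmidt recurrence
  u_1 = v_1
  u_i = v_i − Σ_{j<i} ((v_i · u_j) / (u_j · u_j)) · u_j.

Step by step this gives:
  u_1 = (-1, -3, 2, -1)
  u_2 = (-16/15, -6/5, -28/15, 14/15)

Orthogonality check:
  u_2 · u_1 = 0 (should be 0)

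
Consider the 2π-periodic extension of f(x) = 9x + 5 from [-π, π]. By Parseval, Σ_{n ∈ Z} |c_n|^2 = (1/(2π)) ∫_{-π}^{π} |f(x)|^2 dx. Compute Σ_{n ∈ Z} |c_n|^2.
Σ |c_n|^2 = 27π^2 + 25

Expand and integrate term by term over [-π, π]:
  ∫ (9x)^2 dx = 81·(2π^3/3); ∫ 2·9·(5)·x dx = 0 (odd integrand); ∫ 5^2 dx = 25·2π.
So (1/(2π)) ∫_{-π}^{π} (9x + 5)^2 dx = 81π^2/3 + 25 = 27π^2 + 25.
Parseval ⇒ Σ |c_n|^2 = 27π^2 + 25.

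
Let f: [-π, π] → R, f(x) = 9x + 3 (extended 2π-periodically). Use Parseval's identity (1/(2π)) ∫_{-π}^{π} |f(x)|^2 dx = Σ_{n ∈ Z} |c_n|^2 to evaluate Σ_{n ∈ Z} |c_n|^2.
Σ |c_n|^2 = 27π^2 + 9

Expand and integrate term by term over [-π, π]:
  ∫ (9x)^2 dx = 81·(2π^3/3); ∫ 2·9·(3)·x dx = 0 (odd integrand); ∫ 3^2 dx = 9·2π.
So (1/(2π)) ∫_{-π}^{π} (9x + 3)^2 dx = 81π^2/3 + 9 = 27π^2 + 9.
Parseval ⇒ Σ |c_n|^2 = 27π^2 + 9.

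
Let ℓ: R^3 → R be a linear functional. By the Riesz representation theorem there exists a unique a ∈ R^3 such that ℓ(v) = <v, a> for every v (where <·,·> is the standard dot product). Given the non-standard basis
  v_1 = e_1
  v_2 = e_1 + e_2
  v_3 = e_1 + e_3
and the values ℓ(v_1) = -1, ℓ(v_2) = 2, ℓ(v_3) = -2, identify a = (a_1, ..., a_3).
a = (-1, 3, -1)

Write a = (a_1, ..., a_3) in the standard basis. For each basis vector v_i, ℓ(v_i) = <v_i, a> is a linear equation in the a_j's. Collect the n equations into a matrix system V a = ℓ, where row i of V is v_i (expressed in the standard basis). Since V is invertible (lower-triangular with 1s on the diagonal, up to permutation), solve by back-substitution:
  V =
[[1, 0, 0],
 [1, 1, 0],
 [1, 0, 1]]
  V a = (-1, 2, -2)
Solving gives a = (-1, 3, -1).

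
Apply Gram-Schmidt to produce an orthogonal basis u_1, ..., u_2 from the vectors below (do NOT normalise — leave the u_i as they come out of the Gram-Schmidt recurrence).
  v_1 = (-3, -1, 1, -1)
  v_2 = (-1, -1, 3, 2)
Orthogonal basis:
  u_1 = (-3, -1, 1, -1)
  u_2 = (1/4, -7/12, 31/12, 29/12)

Apply the Gram-Schmidt recurrence
  u_1 = v_1
  u_i = v_i − Σ_{j<i} ((v_i · u_j) / (u_j · u_j)) · u_j.

Step by step this gives:
  u_1 = (-3, -1, 1, -1)
  u_2 = (1/4, -7/12, 31/12, 29/12)

Orthogonality check:
  u_2 · u_1 = 0 (should be 0)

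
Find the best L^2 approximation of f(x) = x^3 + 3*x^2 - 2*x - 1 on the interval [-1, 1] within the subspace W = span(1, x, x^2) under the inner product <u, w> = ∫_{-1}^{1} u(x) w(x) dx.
g(x) = 3*x^2 - 7*x/5 - 1

The best approximation g ∈ W is the orthogonal projection of f onto W. Writing g = a_0 + a_1 x + a_2 x^2, the coefficients solve the normal equations G · a = b where
  G_{ij} = <φ_i, φ_j> and b_i = <f, φ_i>, with φ_0 = 1, φ_1 = x, φ_2 = x^2.
G =
  [2, 0, 2/3]
  [0, 2/3, 0]
  [2/3, 0, 2/5],
b = (0, -14/15, 8/15).
Solving gives a_0 = -1, a_1 = -7/5, a_2 = 3, so
  g(x) = 3*x^2 - 7*x/5 - 1.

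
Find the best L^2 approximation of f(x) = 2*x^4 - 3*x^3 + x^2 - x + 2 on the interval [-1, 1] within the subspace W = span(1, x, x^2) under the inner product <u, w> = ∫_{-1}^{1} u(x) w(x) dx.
g(x) = 19*x^2/7 - 14*x/5 + 64/35

The best approximation g ∈ W is the orthogonal projection of f onto W. Writing g = a_0 + a_1 x + a_2 x^2, the coefficients solve the normal equations G · a = b where
  G_{ij} = <φ_i, φ_j> and b_i = <f, φ_i>, with φ_0 = 1, φ_1 = x, φ_2 = x^2.
G =
  [2, 0, 2/3]
  [0, 2/3, 0]
  [2/3, 0, 2/5],
b = (82/15, -28/15, 242/105).
Solving gives a_0 = 64/35, a_1 = -14/5, a_2 = 19/7, so
  g(x) = 19*x^2/7 - 14*x/5 + 64/35.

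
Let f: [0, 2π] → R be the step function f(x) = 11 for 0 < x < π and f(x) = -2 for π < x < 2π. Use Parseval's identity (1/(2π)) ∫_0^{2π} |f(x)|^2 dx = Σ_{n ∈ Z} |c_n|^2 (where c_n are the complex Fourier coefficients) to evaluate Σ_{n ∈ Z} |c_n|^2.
Σ |c_n|^2 = 125/2

Parseval equates the L^2 energy of f (normalised by 1/(2π)) with the ℓ^2 sum of its Fourier coefficients: (1/(2π)) ∫_0^{2π} |f|^2 = Σ |c_n|^2.
Compute the left side: (1/(2π)) [∫_0^π 11^2 dx + ∫_π^{2π} (-2)^2 dx] = (1/(2π)) · (121π + 4π) = (121 + 4)/2 = 125/2.
So Σ_{n ∈ Z} |c_n|^2 = 125/2.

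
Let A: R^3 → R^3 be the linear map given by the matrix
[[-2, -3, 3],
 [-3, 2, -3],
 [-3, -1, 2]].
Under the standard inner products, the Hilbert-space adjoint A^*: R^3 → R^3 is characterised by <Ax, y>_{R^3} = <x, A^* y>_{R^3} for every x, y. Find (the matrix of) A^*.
A^* = A^T =
[[-2, -3, -3],
 [-3, 2, -1],
 [3, -3, 2]]

For real matrices with standard dot products, the defining identity <Ax, y> = <x, A^* y> gives (Ax)^T y = x^T (A^*) y, i.e. x^T A^T y = x^T (A^*) y. Since this holds for all x, y, we must have A^* = A^T. Therefore
A^* =
[[-2, -3, -3],
 [-3, 2, -1],
 [3, -3, 2]].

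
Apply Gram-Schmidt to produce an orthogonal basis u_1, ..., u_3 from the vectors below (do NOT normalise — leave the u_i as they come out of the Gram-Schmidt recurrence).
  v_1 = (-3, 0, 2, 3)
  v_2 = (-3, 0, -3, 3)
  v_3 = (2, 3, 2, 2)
Orthogonal basis:
  u_1 = (-3, 0, 2, 3)
  u_2 = (-15/11, 0, -45/11, 15/11)
  u_3 = (2, 3, 0, 2)

Apply the Gram-Schmidt recurrence
  u_1 = v_1
  u_i = v_i − Σ_{j<i} ((v_i · u_j) / (u_j · u_j)) · u_j.

Step by step this gives:
  u_1 = (-3, 0, 2, 3)
  u_2 = (-15/11, 0, -45/11, 15/11)
  u_3 = (2, 3, 0, 2)

Orthogonality check:
  u_2 · u_1 = 0 (should be 0)
  u_3 · u_1 = 0 (should be 0)
  u_3 · u_2 = 0 (should be 0)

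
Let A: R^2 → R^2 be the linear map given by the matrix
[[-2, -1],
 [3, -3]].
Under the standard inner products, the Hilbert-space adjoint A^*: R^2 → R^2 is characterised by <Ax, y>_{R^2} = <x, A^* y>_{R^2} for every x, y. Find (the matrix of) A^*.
A^* = A^T =
[[-2, 3],
 [-1, -3]]

For real matrices with standard dot products, the defining identity <Ax, y> = <x, A^* y> gives (Ax)^T y = x^T (A^*) y, i.e. x^T A^T y = x^T (A^*) y. Since this holds for all x, y, we must have A^* = A^T. Therefore
A^* =
[[-2, 3],
 [-1, -3]].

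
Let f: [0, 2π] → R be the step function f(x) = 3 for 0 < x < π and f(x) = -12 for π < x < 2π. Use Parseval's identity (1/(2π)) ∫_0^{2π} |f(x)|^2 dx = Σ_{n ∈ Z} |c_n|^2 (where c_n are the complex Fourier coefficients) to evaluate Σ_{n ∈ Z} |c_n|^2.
Σ |c_n|^2 = 153/2

Parseval equates the L^2 energy of f (normalised by 1/(2π)) with the ℓ^2 sum of its Fourier coefficients: (1/(2π)) ∫_0^{2π} |f|^2 = Σ |c_n|^2.
Compute the left side: (1/(2π)) [∫_0^π 3^2 dx + ∫_π^{2π} (-12)^2 dx] = (1/(2π)) · (9π + 144π) = (9 + 144)/2 = 153/2.
So Σ_{n ∈ Z} |c_n|^2 = 153/2.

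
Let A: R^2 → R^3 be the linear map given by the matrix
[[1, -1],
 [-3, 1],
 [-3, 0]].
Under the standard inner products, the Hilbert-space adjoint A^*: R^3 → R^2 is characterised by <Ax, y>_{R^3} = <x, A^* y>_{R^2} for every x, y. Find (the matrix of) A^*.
A^* = A^T =
[[1, -3, -3],
 [-1, 1, 0]]

For real matrices with standard dot products, the defining identity <Ax, y> = <x, A^* y> gives (Ax)^T y = x^T (A^*) y, i.e. x^T A^T y = x^T (A^*) y. Since this holds for all x, y, we must have A^* = A^T. Therefore
A^* =
[[1, -3, -3],
 [-1, 1, 0]].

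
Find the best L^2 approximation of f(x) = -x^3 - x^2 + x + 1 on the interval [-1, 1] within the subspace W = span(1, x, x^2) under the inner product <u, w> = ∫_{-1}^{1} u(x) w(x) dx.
g(x) = -x^2 + 2*x/5 + 1

The best approximation g ∈ W is the orthogonal projection of f onto W. Writing g = a_0 + a_1 x + a_2 x^2, the coefficients solve the normal equations G · a = b where
  G_{ij} = <φ_i, φ_j> and b_i = <f, φ_i>, with φ_0 = 1, φ_1 = x, φ_2 = x^2.
G =
  [2, 0, 2/3]
  [0, 2/3, 0]
  [2/3, 0, 2/5],
b = (4/3, 4/15, 4/15).
Solving gives a_0 = 1, a_1 = 2/5, a_2 = -1, so
  g(x) = -x^2 + 2*x/5 + 1.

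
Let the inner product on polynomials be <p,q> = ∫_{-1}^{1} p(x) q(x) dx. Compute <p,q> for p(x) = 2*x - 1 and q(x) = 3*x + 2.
<p,q> = 0

Expand the product: p(x)·q(x) = 6*x^2 + x - 2.
∫_{-1}^{1} of each monomial x^k gives [2/(k+1) if k even, 0 if k odd]. Integrating term-by-term (or equivalently evaluating the antiderivative F(x) = 2*x^3 + x^2/2 - 2*x at the endpoints):
  F(1) − F(−1) = 1/2 − (1/2) = 0.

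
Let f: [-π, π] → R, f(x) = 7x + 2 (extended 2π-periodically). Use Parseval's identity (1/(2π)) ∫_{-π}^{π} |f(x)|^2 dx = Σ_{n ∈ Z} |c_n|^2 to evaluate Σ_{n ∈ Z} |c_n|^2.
Σ |c_n|^2 = 49π^2/3 + 4

Expand and integrate term by term over [-π, π]:
  ∫ (7x)^2 dx = 49·(2π^3/3); ∫ 2·7·(2)·x dx = 0 (odd integrand); ∫ 2^2 dx = 4·2π.
So (1/(2π)) ∫_{-π}^{π} (7x + 2)^2 dx = 49π^2/3 + 4 = 49π^2/3 + 4.
Parseval ⇒ Σ |c_n|^2 = 49π^2/3 + 4.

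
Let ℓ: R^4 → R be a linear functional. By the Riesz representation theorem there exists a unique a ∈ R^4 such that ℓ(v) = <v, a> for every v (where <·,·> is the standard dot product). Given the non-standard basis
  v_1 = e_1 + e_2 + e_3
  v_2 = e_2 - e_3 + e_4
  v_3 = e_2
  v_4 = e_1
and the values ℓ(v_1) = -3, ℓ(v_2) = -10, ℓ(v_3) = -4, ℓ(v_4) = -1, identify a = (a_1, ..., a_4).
a = (-1, -4, 2, -4)

Write a = (a_1, ..., a_4) in the standard basis. For each basis vector v_i, ℓ(v_i) = <v_i, a> is a linear equation in the a_j's. Collect the n equations into a matrix system V a = ℓ, where row i of V is v_i (expressed in the standard basis). Since V is invertible (lower-triangular with 1s on the diagonal, up to permutation), solve by back-substitution:
  V =
[[1, 1, 1, 0],
 [0, 1, -1, 1],
 [0, 1, 0, 0],
 [1, 0, 0, 0]]
  V a = (-3, -10, -4, -1)
Solving gives a = (-1, -4, 2, -4).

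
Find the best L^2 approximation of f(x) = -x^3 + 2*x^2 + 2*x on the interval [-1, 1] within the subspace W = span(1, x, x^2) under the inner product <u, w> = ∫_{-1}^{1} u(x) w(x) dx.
g(x) = 2*x^2 + 7*x/5

The best approximation g ∈ W is the orthogonal projection of f onto W. Writing g = a_0 + a_1 x + a_2 x^2, the coefficients solve the normal equations G · a = b where
  G_{ij} = <φ_i, φ_j> and b_i = <f, φ_i>, with φ_0 = 1, φ_1 = x, φ_2 = x^2.
G =
  [2, 0, 2/3]
  [0, 2/3, 0]
  [2/3, 0, 2/5],
b = (4/3, 14/15, 4/5).
Solving gives a_0 = 0, a_1 = 7/5, a_2 = 2, so
  g(x) = 2*x^2 + 7*x/5.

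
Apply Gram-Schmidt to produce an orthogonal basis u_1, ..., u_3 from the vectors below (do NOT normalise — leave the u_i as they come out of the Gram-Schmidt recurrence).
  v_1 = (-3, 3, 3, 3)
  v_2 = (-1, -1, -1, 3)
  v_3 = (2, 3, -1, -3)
Orthogonal basis:
  u_1 = (-3, 3, 3, 3)
  u_2 = (-1/2, -3/2, -3/2, 5/2)
  u_3 = (8/11, 24/11, -20/11, 4/11)

Apply the Gram-Schmidt recurrence
  u_1 = v_1
  u_i = v_i − Σ_{j<i} ((v_i · u_j) / (u_j · u_j)) · u_j.

Step by step this gives:
  u_1 = (-3, 3, 3, 3)
  u_2 = (-1/2, -3/2, -3/2, 5/2)
  u_3 = (8/11, 24/11, -20/11, 4/11)

Orthogonality check:
  u_2 · u_1 = 0 (should be 0)
  u_3 · u_1 = 0 (should be 0)
  u_3 · u_2 = 0 (should be 0)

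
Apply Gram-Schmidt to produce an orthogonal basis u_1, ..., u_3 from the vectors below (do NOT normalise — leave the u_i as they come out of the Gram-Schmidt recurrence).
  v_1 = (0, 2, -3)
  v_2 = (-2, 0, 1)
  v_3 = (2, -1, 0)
Orthogonal basis:
  u_1 = (0, 2, -3)
  u_2 = (-2, 6/13, 4/13)
  u_3 = (-1/14, -3/14, -1/7)

Apply the Gram-Schmidt recurrence
  u_1 = v_1
  u_i = v_i − Σ_{j<i} ((v_i · u_j) / (u_j · u_j)) · u_j.

Step by step this gives:
  u_1 = (0, 2, -3)
  u_2 = (-2, 6/13, 4/13)
  u_3 = (-1/14, -3/14, -1/7)

Orthogonality check:
  u_2 · u_1 = 0 (should be 0)
  u_3 · u_1 = 0 (should be 0)
  u_3 · u_2 = 0 (should be 0)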